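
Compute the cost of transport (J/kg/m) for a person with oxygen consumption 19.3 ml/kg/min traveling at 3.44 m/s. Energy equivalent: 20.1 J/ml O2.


Power per kg = VO2 * 20.1 / 60
Power per kg = 19.3 * 20.1 / 60 = 6.4655 W/kg
Cost = power_per_kg / speed
Cost = 6.4655 / 3.44
Cost = 1.8795


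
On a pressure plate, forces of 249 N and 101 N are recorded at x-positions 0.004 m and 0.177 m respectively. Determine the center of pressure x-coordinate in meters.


COP_x = (F1*x1 + F2*x2) / (F1 + F2)
COP_x = (249*0.004 + 101*0.177) / (249 + 101)
Numerator = 18.8730
Denominator = 350
COP_x = 0.0539


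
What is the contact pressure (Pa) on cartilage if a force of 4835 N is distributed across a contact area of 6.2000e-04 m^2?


P = F / A
P = 4835 / 6.2000e-04
P = 7.7984e+06


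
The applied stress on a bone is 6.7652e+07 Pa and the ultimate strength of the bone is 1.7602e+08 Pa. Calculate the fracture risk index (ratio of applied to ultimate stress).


FRI = applied / ultimate
FRI = 6.7652e+07 / 1.7602e+08
FRI = 0.3843


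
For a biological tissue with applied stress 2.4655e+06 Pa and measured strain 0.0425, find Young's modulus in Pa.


E = stress / strain
E = 2.4655e+06 / 0.0425
E = 5.8012e+07


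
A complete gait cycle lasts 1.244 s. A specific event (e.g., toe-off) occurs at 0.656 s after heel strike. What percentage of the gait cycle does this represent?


pct = (event_time / cycle_time) * 100
pct = (0.656 / 1.244) * 100
ratio = 0.5273
pct = 52.7331


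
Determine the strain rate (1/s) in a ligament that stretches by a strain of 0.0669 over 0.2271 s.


strain_rate = delta_strain / delta_t
strain_rate = 0.0669 / 0.2271
strain_rate = 0.2946


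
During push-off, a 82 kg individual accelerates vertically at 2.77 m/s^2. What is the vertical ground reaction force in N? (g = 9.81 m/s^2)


GRF = m * (g + a)
GRF = 82 * (9.81 + 2.77)
GRF = 82 * 12.5800
GRF = 1031.5600


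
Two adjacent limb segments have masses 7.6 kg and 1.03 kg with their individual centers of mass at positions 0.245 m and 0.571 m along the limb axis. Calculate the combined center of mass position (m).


COM = (m1*x1 + m2*x2) / (m1 + m2)
COM = (7.6*0.245 + 1.03*0.571) / (7.6 + 1.03)
Numerator = 2.4501
Denominator = 8.6300
COM = 0.2839


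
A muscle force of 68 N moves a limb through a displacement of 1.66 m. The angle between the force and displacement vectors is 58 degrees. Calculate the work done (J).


W = F * d * cos(theta)
theta = 58 deg = 1.0123 rad
cos(theta) = 0.5299
W = 68 * 1.66 * 0.5299
W = 59.8173


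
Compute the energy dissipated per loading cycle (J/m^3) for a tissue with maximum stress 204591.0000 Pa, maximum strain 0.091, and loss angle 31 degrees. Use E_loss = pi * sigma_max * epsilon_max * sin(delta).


E_loss = pi * sigma_max * epsilon_max * sin(delta)
delta = 31 deg = 0.5411 rad
sin(delta) = 0.5150
E_loss = pi * 204591.0000 * 0.091 * 0.5150
E_loss = 30124.3112


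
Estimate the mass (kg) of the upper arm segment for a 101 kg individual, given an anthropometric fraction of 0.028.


m_segment = body_mass * fraction
m_segment = 101 * 0.028
m_segment = 2.8280


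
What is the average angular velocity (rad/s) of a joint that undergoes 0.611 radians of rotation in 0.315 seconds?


omega = delta_theta / delta_t
omega = 0.611 / 0.315
omega = 1.9397


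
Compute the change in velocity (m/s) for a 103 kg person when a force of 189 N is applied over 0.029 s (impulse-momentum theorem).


J = F * dt = 189 * 0.029 = 5.4810 N*s
delta_v = J / m
delta_v = 5.4810 / 103
delta_v = 0.0532


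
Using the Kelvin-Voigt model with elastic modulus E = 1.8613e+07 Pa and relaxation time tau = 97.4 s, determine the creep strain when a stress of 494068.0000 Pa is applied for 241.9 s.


epsilon(t) = (sigma/E) * (1 - exp(-t/tau))
sigma/E = 494068.0000 / 1.8613e+07 = 0.0265
exp(-t/tau) = exp(-241.9 / 97.4) = 0.0834
epsilon = 0.0265 * (1 - 0.0834)
epsilon = 0.0243


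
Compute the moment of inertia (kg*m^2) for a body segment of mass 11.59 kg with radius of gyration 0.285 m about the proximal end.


I = m * k^2
I = 11.59 * 0.285^2
k^2 = 0.0812
I = 0.9414


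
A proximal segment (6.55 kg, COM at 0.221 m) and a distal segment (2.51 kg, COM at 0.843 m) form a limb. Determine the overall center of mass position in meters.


COM = (m1*x1 + m2*x2) / (m1 + m2)
COM = (6.55*0.221 + 2.51*0.843) / (6.55 + 2.51)
Numerator = 3.5635
Denominator = 9.0600
COM = 0.3933


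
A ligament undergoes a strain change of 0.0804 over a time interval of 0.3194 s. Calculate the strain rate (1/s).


strain_rate = delta_strain / delta_t
strain_rate = 0.0804 / 0.3194
strain_rate = 0.2517


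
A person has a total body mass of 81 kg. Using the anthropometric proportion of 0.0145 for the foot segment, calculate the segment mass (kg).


m_segment = body_mass * fraction
m_segment = 81 * 0.0145
m_segment = 1.1745


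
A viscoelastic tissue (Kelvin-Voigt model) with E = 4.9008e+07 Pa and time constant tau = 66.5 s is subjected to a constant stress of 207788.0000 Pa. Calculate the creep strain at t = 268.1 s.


epsilon(t) = (sigma/E) * (1 - exp(-t/tau))
sigma/E = 207788.0000 / 4.9008e+07 = 0.0042
exp(-t/tau) = exp(-268.1 / 66.5) = 0.0177
epsilon = 0.0042 * (1 - 0.0177)
epsilon = 0.0042


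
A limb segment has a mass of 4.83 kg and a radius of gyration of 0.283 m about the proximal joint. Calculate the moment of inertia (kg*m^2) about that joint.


I = m * k^2
I = 4.83 * 0.283^2
k^2 = 0.0801
I = 0.3868


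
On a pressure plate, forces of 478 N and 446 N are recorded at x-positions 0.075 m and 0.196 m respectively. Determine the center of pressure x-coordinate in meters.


COP_x = (F1*x1 + F2*x2) / (F1 + F2)
COP_x = (478*0.075 + 446*0.196) / (478 + 446)
Numerator = 123.2660
Denominator = 924
COP_x = 0.1334


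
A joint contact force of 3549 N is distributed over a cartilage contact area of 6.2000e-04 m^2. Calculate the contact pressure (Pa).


P = F / A
P = 3549 / 6.2000e-04
P = 5.7242e+06


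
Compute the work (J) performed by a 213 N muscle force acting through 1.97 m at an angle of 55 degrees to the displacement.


W = F * d * cos(theta)
theta = 55 deg = 0.9599 rad
cos(theta) = 0.5736
W = 213 * 1.97 * 0.5736
W = 240.6784


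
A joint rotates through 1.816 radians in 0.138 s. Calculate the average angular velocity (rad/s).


omega = delta_theta / delta_t
omega = 1.816 / 0.138
omega = 13.1594


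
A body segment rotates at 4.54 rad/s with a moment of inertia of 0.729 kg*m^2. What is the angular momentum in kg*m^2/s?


L = I * omega
L = 0.729 * 4.54
L = 3.3097


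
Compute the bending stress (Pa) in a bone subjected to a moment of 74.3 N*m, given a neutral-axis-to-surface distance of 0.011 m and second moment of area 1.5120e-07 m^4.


sigma = M * c / I
sigma = 74.3 * 0.011 / 1.5120e-07
M * c = 0.8173
sigma = 5.4054e+06


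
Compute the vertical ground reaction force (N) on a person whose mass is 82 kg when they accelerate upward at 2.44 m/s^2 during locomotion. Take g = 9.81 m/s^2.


GRF = m * (g + a)
GRF = 82 * (9.81 + 2.44)
GRF = 82 * 12.2500
GRF = 1004.5000


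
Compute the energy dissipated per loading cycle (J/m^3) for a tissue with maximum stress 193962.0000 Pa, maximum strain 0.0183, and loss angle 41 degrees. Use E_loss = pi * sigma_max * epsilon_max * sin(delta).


E_loss = pi * sigma_max * epsilon_max * sin(delta)
delta = 41 deg = 0.7156 rad
sin(delta) = 0.6561
E_loss = pi * 193962.0000 * 0.0183 * 0.6561
E_loss = 7315.7782


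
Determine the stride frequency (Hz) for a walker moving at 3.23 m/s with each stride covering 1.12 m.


f = v / stride_length
f = 3.23 / 1.12
f = 2.8839


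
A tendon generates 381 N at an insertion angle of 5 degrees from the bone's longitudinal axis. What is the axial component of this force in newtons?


F_eff = F_tendon * cos(theta)
theta = 5 deg = 0.0873 rad
cos(theta) = 0.9962
F_eff = 381 * 0.9962
F_eff = 379.5502


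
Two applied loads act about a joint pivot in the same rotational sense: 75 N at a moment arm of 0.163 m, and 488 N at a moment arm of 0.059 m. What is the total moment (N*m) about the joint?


M = F1 * d1 + F2 * d2
M = 75 * 0.163 + 488 * 0.059
M = 12.2250 + 28.7920
M = 41.0170


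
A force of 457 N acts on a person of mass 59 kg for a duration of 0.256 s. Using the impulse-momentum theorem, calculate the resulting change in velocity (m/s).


J = F * dt = 457 * 0.256 = 116.9920 N*s
delta_v = J / m
delta_v = 116.9920 / 59
delta_v = 1.9829


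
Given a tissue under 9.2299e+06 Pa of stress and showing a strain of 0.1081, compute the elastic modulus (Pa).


E = stress / strain
E = 9.2299e+06 / 0.1081
E = 8.5383e+07


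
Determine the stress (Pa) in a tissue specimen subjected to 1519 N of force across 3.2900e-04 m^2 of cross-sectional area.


stress = F / A
stress = 1519 / 3.2900e-04
stress = 4.6170e+06


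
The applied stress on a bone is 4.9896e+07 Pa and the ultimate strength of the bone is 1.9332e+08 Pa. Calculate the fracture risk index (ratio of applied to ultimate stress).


FRI = applied / ultimate
FRI = 4.9896e+07 / 1.9332e+08
FRI = 0.2581


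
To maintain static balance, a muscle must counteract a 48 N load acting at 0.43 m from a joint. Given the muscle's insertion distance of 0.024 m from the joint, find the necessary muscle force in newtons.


F_muscle = W * d_load / d_muscle
F_muscle = 48 * 0.43 / 0.024
Numerator = 20.6400
F_muscle = 860.0000


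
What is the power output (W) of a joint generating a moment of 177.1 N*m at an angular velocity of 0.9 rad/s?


P = M * omega
P = 177.1 * 0.9
P = 159.3900


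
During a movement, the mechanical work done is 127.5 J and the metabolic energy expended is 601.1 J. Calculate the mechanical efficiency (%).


eta = (W_mech / E_meta) * 100
eta = (127.5 / 601.1) * 100
ratio = 0.2121
eta = 21.2111


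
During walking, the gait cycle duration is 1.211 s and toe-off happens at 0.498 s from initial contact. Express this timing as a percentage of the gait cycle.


pct = (event_time / cycle_time) * 100
pct = (0.498 / 1.211) * 100
ratio = 0.4112
pct = 41.1230


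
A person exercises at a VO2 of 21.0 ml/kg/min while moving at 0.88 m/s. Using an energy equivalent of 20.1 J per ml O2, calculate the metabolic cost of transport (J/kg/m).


Power per kg = VO2 * 20.1 / 60
Power per kg = 21.0 * 20.1 / 60 = 7.0350 W/kg
Cost = power_per_kg / speed
Cost = 7.0350 / 0.88
Cost = 7.9943


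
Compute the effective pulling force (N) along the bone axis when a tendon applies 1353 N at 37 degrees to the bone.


F_eff = F_tendon * cos(theta)
theta = 37 deg = 0.6458 rad
cos(theta) = 0.7986
F_eff = 1353 * 0.7986
F_eff = 1080.5538


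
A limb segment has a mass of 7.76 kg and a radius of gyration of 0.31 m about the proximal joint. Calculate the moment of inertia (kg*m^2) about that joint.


I = m * k^2
I = 7.76 * 0.31^2
k^2 = 0.0961
I = 0.7457


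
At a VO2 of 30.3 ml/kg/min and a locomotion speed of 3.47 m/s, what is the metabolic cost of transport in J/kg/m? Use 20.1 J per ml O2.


Power per kg = VO2 * 20.1 / 60
Power per kg = 30.3 * 20.1 / 60 = 10.1505 W/kg
Cost = power_per_kg / speed
Cost = 10.1505 / 3.47
Cost = 2.9252


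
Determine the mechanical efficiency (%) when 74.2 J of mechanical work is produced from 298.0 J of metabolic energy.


eta = (W_mech / E_meta) * 100
eta = (74.2 / 298.0) * 100
ratio = 0.2490
eta = 24.8993


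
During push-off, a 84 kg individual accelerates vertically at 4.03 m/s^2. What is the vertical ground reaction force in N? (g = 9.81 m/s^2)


GRF = m * (g + a)
GRF = 84 * (9.81 + 4.03)
GRF = 84 * 13.8400
GRF = 1162.5600


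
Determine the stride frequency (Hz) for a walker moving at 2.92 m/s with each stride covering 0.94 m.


f = v / stride_length
f = 2.92 / 0.94
f = 3.1064


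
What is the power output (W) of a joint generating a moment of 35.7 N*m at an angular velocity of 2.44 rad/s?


P = M * omega
P = 35.7 * 2.44
P = 87.1080


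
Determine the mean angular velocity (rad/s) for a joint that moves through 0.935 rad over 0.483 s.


omega = delta_theta / delta_t
omega = 0.935 / 0.483
omega = 1.9358


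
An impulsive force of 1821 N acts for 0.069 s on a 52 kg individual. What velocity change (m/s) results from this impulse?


J = F * dt = 1821 * 0.069 = 125.6490 N*s
delta_v = J / m
delta_v = 125.6490 / 52
delta_v = 2.4163


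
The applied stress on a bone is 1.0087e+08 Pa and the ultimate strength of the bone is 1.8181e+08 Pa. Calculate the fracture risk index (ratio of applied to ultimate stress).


FRI = applied / ultimate
FRI = 1.0087e+08 / 1.8181e+08
FRI = 0.5548


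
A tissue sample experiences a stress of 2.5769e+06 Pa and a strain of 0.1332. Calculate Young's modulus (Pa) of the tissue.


E = stress / strain
E = 2.5769e+06 / 0.1332
E = 1.9346e+07


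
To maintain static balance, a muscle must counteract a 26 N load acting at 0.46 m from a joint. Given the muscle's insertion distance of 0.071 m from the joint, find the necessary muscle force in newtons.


F_muscle = W * d_load / d_muscle
F_muscle = 26 * 0.46 / 0.071
Numerator = 11.9600
F_muscle = 168.4507


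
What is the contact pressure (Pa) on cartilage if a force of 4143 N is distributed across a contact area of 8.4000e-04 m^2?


P = F / A
P = 4143 / 8.4000e-04
P = 4.9321e+06


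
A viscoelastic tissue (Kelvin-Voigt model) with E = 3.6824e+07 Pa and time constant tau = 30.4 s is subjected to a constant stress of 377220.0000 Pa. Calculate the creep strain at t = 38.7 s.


epsilon(t) = (sigma/E) * (1 - exp(-t/tau))
sigma/E = 377220.0000 / 3.6824e+07 = 0.0102
exp(-t/tau) = exp(-38.7 / 30.4) = 0.2800
epsilon = 0.0102 * (1 - 0.2800)
epsilon = 0.0074


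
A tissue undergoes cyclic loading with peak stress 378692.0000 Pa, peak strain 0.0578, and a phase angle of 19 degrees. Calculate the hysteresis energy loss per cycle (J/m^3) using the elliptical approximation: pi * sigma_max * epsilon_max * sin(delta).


E_loss = pi * sigma_max * epsilon_max * sin(delta)
delta = 19 deg = 0.3316 rad
sin(delta) = 0.3256
E_loss = pi * 378692.0000 * 0.0578 * 0.3256
E_loss = 22387.5083


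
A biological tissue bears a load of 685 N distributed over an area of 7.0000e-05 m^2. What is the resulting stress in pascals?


stress = F / A
stress = 685 / 7.0000e-05
stress = 9.7857e+06


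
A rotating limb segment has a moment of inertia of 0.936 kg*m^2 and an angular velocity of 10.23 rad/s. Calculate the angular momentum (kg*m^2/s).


L = I * omega
L = 0.936 * 10.23
L = 9.5753


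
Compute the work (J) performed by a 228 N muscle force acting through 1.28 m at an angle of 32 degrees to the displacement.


W = F * d * cos(theta)
theta = 32 deg = 0.5585 rad
cos(theta) = 0.8480
W = 228 * 1.28 * 0.8480
W = 247.4944


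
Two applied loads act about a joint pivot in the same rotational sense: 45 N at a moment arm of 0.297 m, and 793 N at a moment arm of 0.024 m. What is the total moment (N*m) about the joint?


M = F1 * d1 + F2 * d2
M = 45 * 0.297 + 793 * 0.024
M = 13.3650 + 19.0320
M = 32.3970


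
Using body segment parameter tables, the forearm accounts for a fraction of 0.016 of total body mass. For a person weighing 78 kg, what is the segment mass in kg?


m_segment = body_mass * fraction
m_segment = 78 * 0.016
m_segment = 1.2480


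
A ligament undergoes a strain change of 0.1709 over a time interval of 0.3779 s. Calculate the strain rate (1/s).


strain_rate = delta_strain / delta_t
strain_rate = 0.1709 / 0.3779
strain_rate = 0.4522


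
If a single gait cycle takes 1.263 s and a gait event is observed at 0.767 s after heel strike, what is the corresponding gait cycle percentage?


pct = (event_time / cycle_time) * 100
pct = (0.767 / 1.263) * 100
ratio = 0.6073
pct = 60.7284


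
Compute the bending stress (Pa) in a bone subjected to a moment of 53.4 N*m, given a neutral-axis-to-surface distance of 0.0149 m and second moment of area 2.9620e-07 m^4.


sigma = M * c / I
sigma = 53.4 * 0.0149 / 2.9620e-07
M * c = 0.7957
sigma = 2.6862e+06


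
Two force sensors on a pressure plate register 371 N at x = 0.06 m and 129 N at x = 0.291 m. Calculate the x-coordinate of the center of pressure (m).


COP_x = (F1*x1 + F2*x2) / (F1 + F2)
COP_x = (371*0.06 + 129*0.291) / (371 + 129)
Numerator = 59.7990
Denominator = 500
COP_x = 0.1196


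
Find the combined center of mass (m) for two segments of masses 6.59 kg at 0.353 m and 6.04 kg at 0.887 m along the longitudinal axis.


COM = (m1*x1 + m2*x2) / (m1 + m2)
COM = (6.59*0.353 + 6.04*0.887) / (6.59 + 6.04)
Numerator = 7.6837
Denominator = 12.6300
COM = 0.6084


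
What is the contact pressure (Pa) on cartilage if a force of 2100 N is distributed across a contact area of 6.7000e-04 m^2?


P = F / A
P = 2100 / 6.7000e-04
P = 3.1343e+06


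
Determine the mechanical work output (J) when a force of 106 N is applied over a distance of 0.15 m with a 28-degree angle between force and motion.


W = F * d * cos(theta)
theta = 28 deg = 0.4887 rad
cos(theta) = 0.8829
W = 106 * 0.15 * 0.8829
W = 14.0389


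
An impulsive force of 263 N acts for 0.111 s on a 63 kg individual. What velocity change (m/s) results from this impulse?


J = F * dt = 263 * 0.111 = 29.1930 N*s
delta_v = J / m
delta_v = 29.1930 / 63
delta_v = 0.4634


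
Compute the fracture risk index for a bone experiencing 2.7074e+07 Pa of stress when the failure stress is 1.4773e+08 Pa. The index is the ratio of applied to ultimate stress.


FRI = applied / ultimate
FRI = 2.7074e+07 / 1.4773e+08
FRI = 0.1833


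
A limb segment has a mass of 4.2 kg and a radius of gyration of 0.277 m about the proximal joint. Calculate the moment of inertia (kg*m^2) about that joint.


I = m * k^2
I = 4.2 * 0.277^2
k^2 = 0.0767
I = 0.3223


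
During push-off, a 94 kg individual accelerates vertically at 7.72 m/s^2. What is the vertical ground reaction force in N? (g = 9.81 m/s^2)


GRF = m * (g + a)
GRF = 94 * (9.81 + 7.72)
GRF = 94 * 17.5300
GRF = 1647.8200


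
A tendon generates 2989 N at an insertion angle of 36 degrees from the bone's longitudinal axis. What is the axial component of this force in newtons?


F_eff = F_tendon * cos(theta)
theta = 36 deg = 0.6283 rad
cos(theta) = 0.8090
F_eff = 2989 * 0.8090
F_eff = 2418.1518


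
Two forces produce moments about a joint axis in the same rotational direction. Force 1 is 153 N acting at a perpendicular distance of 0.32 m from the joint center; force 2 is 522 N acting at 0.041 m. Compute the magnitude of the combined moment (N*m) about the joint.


M = F1 * d1 + F2 * d2
M = 153 * 0.32 + 522 * 0.041
M = 48.9600 + 21.4020
M = 70.3620


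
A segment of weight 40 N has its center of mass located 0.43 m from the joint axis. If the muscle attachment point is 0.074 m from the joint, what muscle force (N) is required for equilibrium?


F_muscle = W * d_load / d_muscle
F_muscle = 40 * 0.43 / 0.074
Numerator = 17.2000
F_muscle = 232.4324


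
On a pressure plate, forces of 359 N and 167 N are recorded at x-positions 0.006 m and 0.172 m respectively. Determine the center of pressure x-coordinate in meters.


COP_x = (F1*x1 + F2*x2) / (F1 + F2)
COP_x = (359*0.006 + 167*0.172) / (359 + 167)
Numerator = 30.8780
Denominator = 526
COP_x = 0.0587


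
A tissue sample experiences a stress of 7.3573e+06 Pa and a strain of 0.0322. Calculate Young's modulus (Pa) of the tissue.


E = stress / strain
E = 7.3573e+06 / 0.0322
E = 2.2849e+08


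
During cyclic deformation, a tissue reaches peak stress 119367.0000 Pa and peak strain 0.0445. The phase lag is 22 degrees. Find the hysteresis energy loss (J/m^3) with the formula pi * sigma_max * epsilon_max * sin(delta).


E_loss = pi * sigma_max * epsilon_max * sin(delta)
delta = 22 deg = 0.3840 rad
sin(delta) = 0.3746
E_loss = pi * 119367.0000 * 0.0445 * 0.3746
E_loss = 6251.2890


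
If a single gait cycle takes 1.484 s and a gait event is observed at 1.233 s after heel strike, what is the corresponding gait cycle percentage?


pct = (event_time / cycle_time) * 100
pct = (1.233 / 1.484) * 100
ratio = 0.8309
pct = 83.0863


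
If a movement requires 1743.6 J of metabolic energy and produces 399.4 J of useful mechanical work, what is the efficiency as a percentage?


eta = (W_mech / E_meta) * 100
eta = (399.4 / 1743.6) * 100
ratio = 0.2291
eta = 22.9066


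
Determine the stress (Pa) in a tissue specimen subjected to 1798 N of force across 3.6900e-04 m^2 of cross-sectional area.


stress = F / A
stress = 1798 / 3.6900e-04
stress = 4.8726e+06


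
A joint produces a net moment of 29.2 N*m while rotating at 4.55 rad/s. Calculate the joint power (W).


P = M * omega
P = 29.2 * 4.55
P = 132.8600


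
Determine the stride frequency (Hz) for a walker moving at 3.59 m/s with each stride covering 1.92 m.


f = v / stride_length
f = 3.59 / 1.92
f = 1.8698


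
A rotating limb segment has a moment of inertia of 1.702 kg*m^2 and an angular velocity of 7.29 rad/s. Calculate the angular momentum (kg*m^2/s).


L = I * omega
L = 1.702 * 7.29
L = 12.4076


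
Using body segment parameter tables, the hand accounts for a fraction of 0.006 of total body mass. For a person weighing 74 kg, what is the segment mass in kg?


m_segment = body_mass * fraction
m_segment = 74 * 0.006
m_segment = 0.4440


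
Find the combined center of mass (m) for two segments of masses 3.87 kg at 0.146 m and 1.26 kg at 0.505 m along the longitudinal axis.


COM = (m1*x1 + m2*x2) / (m1 + m2)
COM = (3.87*0.146 + 1.26*0.505) / (3.87 + 1.26)
Numerator = 1.2013
Denominator = 5.1300
COM = 0.2342


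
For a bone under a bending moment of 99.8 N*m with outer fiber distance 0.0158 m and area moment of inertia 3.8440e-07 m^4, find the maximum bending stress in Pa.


sigma = M * c / I
sigma = 99.8 * 0.0158 / 3.8440e-07
M * c = 1.5768
sigma = 4.1021e+06


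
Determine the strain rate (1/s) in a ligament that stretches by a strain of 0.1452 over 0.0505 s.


strain_rate = delta_strain / delta_t
strain_rate = 0.1452 / 0.0505
strain_rate = 2.8752


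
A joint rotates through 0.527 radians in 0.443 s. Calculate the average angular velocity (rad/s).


omega = delta_theta / delta_t
omega = 0.527 / 0.443
omega = 1.1896


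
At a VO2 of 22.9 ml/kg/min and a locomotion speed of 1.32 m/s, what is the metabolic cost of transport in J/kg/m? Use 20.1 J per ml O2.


Power per kg = VO2 * 20.1 / 60
Power per kg = 22.9 * 20.1 / 60 = 7.6715 W/kg
Cost = power_per_kg / speed
Cost = 7.6715 / 1.32
Cost = 5.8117


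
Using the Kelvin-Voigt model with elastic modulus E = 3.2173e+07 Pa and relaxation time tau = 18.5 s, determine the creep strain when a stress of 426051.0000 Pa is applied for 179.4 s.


epsilon(t) = (sigma/E) * (1 - exp(-t/tau))
sigma/E = 426051.0000 / 3.2173e+07 = 0.0132
exp(-t/tau) = exp(-179.4 / 18.5) = 6.1449e-05
epsilon = 0.0132 * (1 - 6.1449e-05)
epsilon = 0.0132


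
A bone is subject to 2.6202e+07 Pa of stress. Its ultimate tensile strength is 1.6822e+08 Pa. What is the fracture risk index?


FRI = applied / ultimate
FRI = 2.6202e+07 / 1.6822e+08
FRI = 0.1558


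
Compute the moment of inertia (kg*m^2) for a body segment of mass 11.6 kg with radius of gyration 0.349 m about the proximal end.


I = m * k^2
I = 11.6 * 0.349^2
k^2 = 0.1218
I = 1.4129


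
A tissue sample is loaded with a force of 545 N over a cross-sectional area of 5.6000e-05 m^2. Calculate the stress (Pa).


stress = F / A
stress = 545 / 5.6000e-05
stress = 9.7321e+06


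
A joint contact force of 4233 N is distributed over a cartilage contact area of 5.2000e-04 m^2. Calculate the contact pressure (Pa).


P = F / A
P = 4233 / 5.2000e-04
P = 8.1404e+06


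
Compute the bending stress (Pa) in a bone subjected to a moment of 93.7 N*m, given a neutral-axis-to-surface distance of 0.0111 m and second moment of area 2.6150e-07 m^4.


sigma = M * c / I
sigma = 93.7 * 0.0111 / 2.6150e-07
M * c = 1.0401
sigma = 3.9773e+06


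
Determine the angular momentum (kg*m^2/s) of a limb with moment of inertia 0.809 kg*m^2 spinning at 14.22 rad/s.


L = I * omega
L = 0.809 * 14.22
L = 11.5040


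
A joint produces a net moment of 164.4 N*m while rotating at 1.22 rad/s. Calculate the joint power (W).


P = M * omega
P = 164.4 * 1.22
P = 200.5680


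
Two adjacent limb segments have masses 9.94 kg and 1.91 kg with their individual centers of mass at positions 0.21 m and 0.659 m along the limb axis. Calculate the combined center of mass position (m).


COM = (m1*x1 + m2*x2) / (m1 + m2)
COM = (9.94*0.21 + 1.91*0.659) / (9.94 + 1.91)
Numerator = 3.3461
Denominator = 11.8500
COM = 0.2824


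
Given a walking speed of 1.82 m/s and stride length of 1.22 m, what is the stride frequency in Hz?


f = v / stride_length
f = 1.82 / 1.22
f = 1.4918


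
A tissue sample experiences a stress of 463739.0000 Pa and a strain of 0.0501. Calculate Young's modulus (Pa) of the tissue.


E = stress / strain
E = 463739.0000 / 0.0501
E = 9.2563e+06


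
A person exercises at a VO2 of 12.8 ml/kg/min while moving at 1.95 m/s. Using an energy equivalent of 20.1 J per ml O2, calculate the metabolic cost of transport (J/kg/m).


Power per kg = VO2 * 20.1 / 60
Power per kg = 12.8 * 20.1 / 60 = 4.2880 W/kg
Cost = power_per_kg / speed
Cost = 4.2880 / 1.95
Cost = 2.1990


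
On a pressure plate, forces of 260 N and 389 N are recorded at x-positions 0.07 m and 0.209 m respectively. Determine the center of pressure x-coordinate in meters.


COP_x = (F1*x1 + F2*x2) / (F1 + F2)
COP_x = (260*0.07 + 389*0.209) / (260 + 389)
Numerator = 99.5010
Denominator = 649
COP_x = 0.1533


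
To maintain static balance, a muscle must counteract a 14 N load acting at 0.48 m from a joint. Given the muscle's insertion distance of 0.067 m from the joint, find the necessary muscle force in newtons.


F_muscle = W * d_load / d_muscle
F_muscle = 14 * 0.48 / 0.067
Numerator = 6.7200
F_muscle = 100.2985


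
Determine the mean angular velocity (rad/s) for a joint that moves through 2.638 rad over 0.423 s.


omega = delta_theta / delta_t
omega = 2.638 / 0.423
omega = 6.2364


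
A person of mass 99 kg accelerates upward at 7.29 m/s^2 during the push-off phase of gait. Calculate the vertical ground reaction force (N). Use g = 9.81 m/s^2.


GRF = m * (g + a)
GRF = 99 * (9.81 + 7.29)
GRF = 99 * 17.1000
GRF = 1692.9000


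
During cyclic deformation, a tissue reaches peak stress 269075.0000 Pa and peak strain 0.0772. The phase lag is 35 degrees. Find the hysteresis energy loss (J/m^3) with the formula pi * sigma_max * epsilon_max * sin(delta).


E_loss = pi * sigma_max * epsilon_max * sin(delta)
delta = 35 deg = 0.6109 rad
sin(delta) = 0.5736
E_loss = pi * 269075.0000 * 0.0772 * 0.5736
E_loss = 37431.0339


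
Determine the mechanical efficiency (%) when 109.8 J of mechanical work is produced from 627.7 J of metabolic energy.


eta = (W_mech / E_meta) * 100
eta = (109.8 / 627.7) * 100
ratio = 0.1749
eta = 17.4924


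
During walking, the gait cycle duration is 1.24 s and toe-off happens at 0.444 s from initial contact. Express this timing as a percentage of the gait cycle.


pct = (event_time / cycle_time) * 100
pct = (0.444 / 1.24) * 100
ratio = 0.3581
pct = 35.8065


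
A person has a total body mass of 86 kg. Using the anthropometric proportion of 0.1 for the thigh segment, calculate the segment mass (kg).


m_segment = body_mass * fraction
m_segment = 86 * 0.1
m_segment = 8.6000


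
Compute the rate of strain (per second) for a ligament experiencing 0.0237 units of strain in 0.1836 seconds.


strain_rate = delta_strain / delta_t
strain_rate = 0.0237 / 0.1836
strain_rate = 0.1291


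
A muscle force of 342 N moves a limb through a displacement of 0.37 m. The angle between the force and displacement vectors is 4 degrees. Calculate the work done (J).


W = F * d * cos(theta)
theta = 4 deg = 0.0698 rad
cos(theta) = 0.9976
W = 342 * 0.37 * 0.9976
W = 126.2318


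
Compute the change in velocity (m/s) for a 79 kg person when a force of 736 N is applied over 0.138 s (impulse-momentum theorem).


J = F * dt = 736 * 0.138 = 101.5680 N*s
delta_v = J / m
delta_v = 101.5680 / 79
delta_v = 1.2857


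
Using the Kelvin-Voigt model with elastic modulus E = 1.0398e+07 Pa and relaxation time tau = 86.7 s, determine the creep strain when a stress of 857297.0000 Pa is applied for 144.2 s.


epsilon(t) = (sigma/E) * (1 - exp(-t/tau))
sigma/E = 857297.0000 / 1.0398e+07 = 0.0824
exp(-t/tau) = exp(-144.2 / 86.7) = 0.1895
epsilon = 0.0824 * (1 - 0.1895)
epsilon = 0.0668


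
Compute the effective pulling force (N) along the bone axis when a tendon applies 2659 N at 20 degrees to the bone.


F_eff = F_tendon * cos(theta)
theta = 20 deg = 0.3491 rad
cos(theta) = 0.9397
F_eff = 2659 * 0.9397
F_eff = 2498.6427


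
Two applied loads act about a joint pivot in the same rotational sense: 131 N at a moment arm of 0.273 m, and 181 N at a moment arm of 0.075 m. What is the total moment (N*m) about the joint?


M = F1 * d1 + F2 * d2
M = 131 * 0.273 + 181 * 0.075
M = 35.7630 + 13.5750
M = 49.3380


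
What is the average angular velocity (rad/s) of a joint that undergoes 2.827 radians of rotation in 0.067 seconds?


omega = delta_theta / delta_t
omega = 2.827 / 0.067
omega = 42.1940


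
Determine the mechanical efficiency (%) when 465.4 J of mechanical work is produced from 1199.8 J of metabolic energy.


eta = (W_mech / E_meta) * 100
eta = (465.4 / 1199.8) * 100
ratio = 0.3879
eta = 38.7898


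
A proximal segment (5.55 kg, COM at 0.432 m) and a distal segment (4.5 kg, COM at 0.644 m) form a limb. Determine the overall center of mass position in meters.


COM = (m1*x1 + m2*x2) / (m1 + m2)
COM = (5.55*0.432 + 4.5*0.644) / (5.55 + 4.5)
Numerator = 5.2956
Denominator = 10.0500
COM = 0.5269


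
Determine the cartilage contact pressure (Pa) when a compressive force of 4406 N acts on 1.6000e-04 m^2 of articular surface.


P = F / A
P = 4406 / 1.6000e-04
P = 2.7537e+07


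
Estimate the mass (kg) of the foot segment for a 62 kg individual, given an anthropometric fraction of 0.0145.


m_segment = body_mass * fraction
m_segment = 62 * 0.0145
m_segment = 0.8990


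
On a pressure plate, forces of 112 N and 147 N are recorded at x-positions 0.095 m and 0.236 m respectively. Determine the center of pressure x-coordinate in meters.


COP_x = (F1*x1 + F2*x2) / (F1 + F2)
COP_x = (112*0.095 + 147*0.236) / (112 + 147)
Numerator = 45.3320
Denominator = 259
COP_x = 0.1750


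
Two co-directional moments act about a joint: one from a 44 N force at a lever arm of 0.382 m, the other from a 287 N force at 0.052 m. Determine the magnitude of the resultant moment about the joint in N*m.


M = F1 * d1 + F2 * d2
M = 44 * 0.382 + 287 * 0.052
M = 16.8080 + 14.9240
M = 31.7320


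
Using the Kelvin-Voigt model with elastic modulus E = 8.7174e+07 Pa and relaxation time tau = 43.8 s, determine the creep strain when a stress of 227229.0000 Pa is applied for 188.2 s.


epsilon(t) = (sigma/E) * (1 - exp(-t/tau))
sigma/E = 227229.0000 / 8.7174e+07 = 0.0026
exp(-t/tau) = exp(-188.2 / 43.8) = 0.0136
epsilon = 0.0026 * (1 - 0.0136)
epsilon = 0.0026


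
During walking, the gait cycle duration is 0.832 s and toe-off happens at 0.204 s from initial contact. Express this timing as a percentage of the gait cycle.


pct = (event_time / cycle_time) * 100
pct = (0.204 / 0.832) * 100
ratio = 0.2452
pct = 24.5192


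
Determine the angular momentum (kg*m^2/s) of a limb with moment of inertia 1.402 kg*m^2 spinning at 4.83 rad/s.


L = I * omega
L = 1.402 * 4.83
L = 6.7717


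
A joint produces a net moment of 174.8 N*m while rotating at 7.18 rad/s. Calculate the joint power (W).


P = M * omega
P = 174.8 * 7.18
P = 1255.0640


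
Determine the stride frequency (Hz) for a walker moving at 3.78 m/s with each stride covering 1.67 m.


f = v / stride_length
f = 3.78 / 1.67
f = 2.2635


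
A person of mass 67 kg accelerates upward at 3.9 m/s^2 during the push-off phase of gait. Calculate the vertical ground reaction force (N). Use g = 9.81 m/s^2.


GRF = m * (g + a)
GRF = 67 * (9.81 + 3.9)
GRF = 67 * 13.7100
GRF = 918.5700


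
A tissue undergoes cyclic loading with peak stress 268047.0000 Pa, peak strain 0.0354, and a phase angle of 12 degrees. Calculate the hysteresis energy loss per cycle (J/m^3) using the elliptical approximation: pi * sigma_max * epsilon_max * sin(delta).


E_loss = pi * sigma_max * epsilon_max * sin(delta)
delta = 12 deg = 0.2094 rad
sin(delta) = 0.2079
E_loss = pi * 268047.0000 * 0.0354 * 0.2079
E_loss = 6197.8776


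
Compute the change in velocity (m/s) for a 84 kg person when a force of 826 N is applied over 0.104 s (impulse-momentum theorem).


J = F * dt = 826 * 0.104 = 85.9040 N*s
delta_v = J / m
delta_v = 85.9040 / 84
delta_v = 1.0227


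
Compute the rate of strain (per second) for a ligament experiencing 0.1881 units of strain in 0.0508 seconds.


strain_rate = delta_strain / delta_t
strain_rate = 0.1881 / 0.0508
strain_rate = 3.7028


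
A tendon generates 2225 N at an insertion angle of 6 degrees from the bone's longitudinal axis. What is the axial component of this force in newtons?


F_eff = F_tendon * cos(theta)
theta = 6 deg = 0.1047 rad
cos(theta) = 0.9945
F_eff = 2225 * 0.9945
F_eff = 2212.8112


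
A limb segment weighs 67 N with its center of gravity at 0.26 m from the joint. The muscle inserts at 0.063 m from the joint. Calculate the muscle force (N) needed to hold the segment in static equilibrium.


F_muscle = W * d_load / d_muscle
F_muscle = 67 * 0.26 / 0.063
Numerator = 17.4200
F_muscle = 276.5079


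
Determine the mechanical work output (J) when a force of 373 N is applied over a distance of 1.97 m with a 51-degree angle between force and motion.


W = F * d * cos(theta)
theta = 51 deg = 0.8901 rad
cos(theta) = 0.6293
W = 373 * 1.97 * 0.6293
W = 462.4309


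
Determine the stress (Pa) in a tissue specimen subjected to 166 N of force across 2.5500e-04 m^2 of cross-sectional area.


stress = F / A
stress = 166 / 2.5500e-04
stress = 650980.3922


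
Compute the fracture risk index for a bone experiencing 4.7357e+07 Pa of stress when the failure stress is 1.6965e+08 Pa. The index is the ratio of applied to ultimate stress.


FRI = applied / ultimate
FRI = 4.7357e+07 / 1.6965e+08
FRI = 0.2791


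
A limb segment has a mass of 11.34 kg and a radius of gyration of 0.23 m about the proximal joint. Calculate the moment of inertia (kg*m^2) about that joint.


I = m * k^2
I = 11.34 * 0.23^2
k^2 = 0.0529
I = 0.5999


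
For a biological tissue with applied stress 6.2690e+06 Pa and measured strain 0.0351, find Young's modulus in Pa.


E = stress / strain
E = 6.2690e+06 / 0.0351
E = 1.7860e+08


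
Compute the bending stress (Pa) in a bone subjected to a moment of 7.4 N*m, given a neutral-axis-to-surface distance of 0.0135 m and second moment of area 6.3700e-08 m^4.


sigma = M * c / I
sigma = 7.4 * 0.0135 / 6.3700e-08
M * c = 0.0999
sigma = 1.5683e+06


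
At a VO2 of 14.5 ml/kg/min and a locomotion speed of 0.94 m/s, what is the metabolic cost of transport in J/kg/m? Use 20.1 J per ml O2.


Power per kg = VO2 * 20.1 / 60
Power per kg = 14.5 * 20.1 / 60 = 4.8575 W/kg
Cost = power_per_kg / speed
Cost = 4.8575 / 0.94
Cost = 5.1676


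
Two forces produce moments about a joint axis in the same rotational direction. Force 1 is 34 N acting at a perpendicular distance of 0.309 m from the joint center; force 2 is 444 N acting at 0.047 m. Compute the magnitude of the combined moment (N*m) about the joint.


M = F1 * d1 + F2 * d2
M = 34 * 0.309 + 444 * 0.047
M = 10.5060 + 20.8680
M = 31.3740


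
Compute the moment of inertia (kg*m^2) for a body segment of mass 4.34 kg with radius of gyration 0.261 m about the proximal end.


I = m * k^2
I = 4.34 * 0.261^2
k^2 = 0.0681
I = 0.2956


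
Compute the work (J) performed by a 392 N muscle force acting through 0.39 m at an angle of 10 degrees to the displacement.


W = F * d * cos(theta)
theta = 10 deg = 0.1745 rad
cos(theta) = 0.9848
W = 392 * 0.39 * 0.9848
W = 150.5574


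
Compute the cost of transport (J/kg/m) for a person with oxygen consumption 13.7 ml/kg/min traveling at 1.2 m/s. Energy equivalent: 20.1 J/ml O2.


Power per kg = VO2 * 20.1 / 60
Power per kg = 13.7 * 20.1 / 60 = 4.5895 W/kg
Cost = power_per_kg / speed
Cost = 4.5895 / 1.2
Cost = 3.8246


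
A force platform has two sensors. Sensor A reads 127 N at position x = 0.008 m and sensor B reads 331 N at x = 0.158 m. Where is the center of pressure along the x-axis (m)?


COP_x = (F1*x1 + F2*x2) / (F1 + F2)
COP_x = (127*0.008 + 331*0.158) / (127 + 331)
Numerator = 53.3140
Denominator = 458
COP_x = 0.1164


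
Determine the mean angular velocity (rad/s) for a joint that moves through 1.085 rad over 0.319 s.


omega = delta_theta / delta_t
omega = 1.085 / 0.319
omega = 3.4013


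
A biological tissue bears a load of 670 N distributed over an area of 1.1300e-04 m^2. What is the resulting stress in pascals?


stress = F / A
stress = 670 / 1.1300e-04
stress = 5.9292e+06


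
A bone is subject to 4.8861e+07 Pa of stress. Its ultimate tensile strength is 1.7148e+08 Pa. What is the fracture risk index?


FRI = applied / ultimate
FRI = 4.8861e+07 / 1.7148e+08
FRI = 0.2849


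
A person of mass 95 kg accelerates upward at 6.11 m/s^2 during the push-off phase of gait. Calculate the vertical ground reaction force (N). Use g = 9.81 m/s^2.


GRF = m * (g + a)
GRF = 95 * (9.81 + 6.11)
GRF = 95 * 15.9200
GRF = 1512.4000


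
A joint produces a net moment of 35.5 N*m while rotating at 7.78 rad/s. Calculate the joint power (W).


P = M * omega
P = 35.5 * 7.78
P = 276.1900


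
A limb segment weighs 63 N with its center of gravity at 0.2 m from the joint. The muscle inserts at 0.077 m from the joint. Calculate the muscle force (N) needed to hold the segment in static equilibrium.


F_muscle = W * d_load / d_muscle
F_muscle = 63 * 0.2 / 0.077
Numerator = 12.6000
F_muscle = 163.6364


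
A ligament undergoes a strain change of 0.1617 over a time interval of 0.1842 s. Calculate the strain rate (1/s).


strain_rate = delta_strain / delta_t
strain_rate = 0.1617 / 0.1842
strain_rate = 0.8779


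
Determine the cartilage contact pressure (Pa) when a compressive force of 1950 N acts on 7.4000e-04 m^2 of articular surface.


P = F / A
P = 1950 / 7.4000e-04
P = 2.6351e+06


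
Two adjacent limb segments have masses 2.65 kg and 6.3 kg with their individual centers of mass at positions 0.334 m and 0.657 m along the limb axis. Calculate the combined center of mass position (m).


COM = (m1*x1 + m2*x2) / (m1 + m2)
COM = (2.65*0.334 + 6.3*0.657) / (2.65 + 6.3)
Numerator = 5.0242
Denominator = 8.9500
COM = 0.5614


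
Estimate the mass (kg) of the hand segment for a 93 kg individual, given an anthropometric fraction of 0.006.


m_segment = body_mass * fraction
m_segment = 93 * 0.006
m_segment = 0.5580


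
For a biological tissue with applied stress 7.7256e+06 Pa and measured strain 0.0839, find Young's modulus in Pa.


E = stress / strain
E = 7.7256e+06 / 0.0839
E = 9.2081e+07


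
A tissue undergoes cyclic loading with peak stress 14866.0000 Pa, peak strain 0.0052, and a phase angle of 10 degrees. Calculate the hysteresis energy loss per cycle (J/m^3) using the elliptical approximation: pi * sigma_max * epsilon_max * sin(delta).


E_loss = pi * sigma_max * epsilon_max * sin(delta)
delta = 10 deg = 0.1745 rad
sin(delta) = 0.1736
E_loss = pi * 14866.0000 * 0.0052 * 0.1736
E_loss = 42.1714
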